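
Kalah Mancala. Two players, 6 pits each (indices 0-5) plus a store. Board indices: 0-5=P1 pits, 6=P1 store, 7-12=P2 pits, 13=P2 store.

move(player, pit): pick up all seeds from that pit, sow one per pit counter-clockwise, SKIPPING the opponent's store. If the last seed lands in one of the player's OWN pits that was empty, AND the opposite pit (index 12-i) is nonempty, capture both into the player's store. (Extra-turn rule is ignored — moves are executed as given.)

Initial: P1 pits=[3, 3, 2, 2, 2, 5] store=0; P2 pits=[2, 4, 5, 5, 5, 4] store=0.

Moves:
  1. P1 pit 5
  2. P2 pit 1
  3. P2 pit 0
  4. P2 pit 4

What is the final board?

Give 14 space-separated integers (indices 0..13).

Answer: 4 4 3 3 2 0 1 0 1 8 8 0 6 2

Derivation:
Move 1: P1 pit5 -> P1=[3,3,2,2,2,0](1) P2=[3,5,6,6,5,4](0)
Move 2: P2 pit1 -> P1=[3,3,2,2,2,0](1) P2=[3,0,7,7,6,5](1)
Move 3: P2 pit0 -> P1=[3,3,2,2,2,0](1) P2=[0,1,8,8,6,5](1)
Move 4: P2 pit4 -> P1=[4,4,3,3,2,0](1) P2=[0,1,8,8,0,6](2)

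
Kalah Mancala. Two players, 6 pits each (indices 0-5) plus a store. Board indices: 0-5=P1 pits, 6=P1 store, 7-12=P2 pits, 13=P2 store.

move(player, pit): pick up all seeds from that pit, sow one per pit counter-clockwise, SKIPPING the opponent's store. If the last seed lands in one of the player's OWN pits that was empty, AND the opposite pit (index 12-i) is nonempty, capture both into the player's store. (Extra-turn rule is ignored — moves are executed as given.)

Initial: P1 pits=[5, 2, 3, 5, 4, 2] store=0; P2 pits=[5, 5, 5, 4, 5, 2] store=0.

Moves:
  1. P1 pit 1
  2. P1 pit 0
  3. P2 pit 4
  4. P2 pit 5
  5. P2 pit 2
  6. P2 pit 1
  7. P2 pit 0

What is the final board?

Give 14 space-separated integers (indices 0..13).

Answer: 3 3 6 7 5 3 0 0 1 2 7 3 3 4

Derivation:
Move 1: P1 pit1 -> P1=[5,0,4,6,4,2](0) P2=[5,5,5,4,5,2](0)
Move 2: P1 pit0 -> P1=[0,1,5,7,5,3](0) P2=[5,5,5,4,5,2](0)
Move 3: P2 pit4 -> P1=[1,2,6,7,5,3](0) P2=[5,5,5,4,0,3](1)
Move 4: P2 pit5 -> P1=[2,3,6,7,5,3](0) P2=[5,5,5,4,0,0](2)
Move 5: P2 pit2 -> P1=[3,3,6,7,5,3](0) P2=[5,5,0,5,1,1](3)
Move 6: P2 pit1 -> P1=[3,3,6,7,5,3](0) P2=[5,0,1,6,2,2](4)
Move 7: P2 pit0 -> P1=[3,3,6,7,5,3](0) P2=[0,1,2,7,3,3](4)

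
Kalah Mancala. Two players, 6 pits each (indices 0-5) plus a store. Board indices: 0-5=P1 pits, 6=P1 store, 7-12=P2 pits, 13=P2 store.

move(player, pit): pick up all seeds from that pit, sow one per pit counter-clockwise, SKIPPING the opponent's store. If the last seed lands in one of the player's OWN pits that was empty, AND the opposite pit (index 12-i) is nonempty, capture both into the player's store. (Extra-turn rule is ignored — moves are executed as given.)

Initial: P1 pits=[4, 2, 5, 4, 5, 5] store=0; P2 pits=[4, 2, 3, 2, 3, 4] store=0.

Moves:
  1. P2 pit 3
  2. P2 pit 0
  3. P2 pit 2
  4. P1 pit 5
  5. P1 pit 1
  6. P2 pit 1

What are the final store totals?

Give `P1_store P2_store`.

Move 1: P2 pit3 -> P1=[4,2,5,4,5,5](0) P2=[4,2,3,0,4,5](0)
Move 2: P2 pit0 -> P1=[4,2,5,4,5,5](0) P2=[0,3,4,1,5,5](0)
Move 3: P2 pit2 -> P1=[4,2,5,4,5,5](0) P2=[0,3,0,2,6,6](1)
Move 4: P1 pit5 -> P1=[4,2,5,4,5,0](1) P2=[1,4,1,3,6,6](1)
Move 5: P1 pit1 -> P1=[4,0,6,5,5,0](1) P2=[1,4,1,3,6,6](1)
Move 6: P2 pit1 -> P1=[4,0,6,5,5,0](1) P2=[1,0,2,4,7,7](1)

Answer: 1 1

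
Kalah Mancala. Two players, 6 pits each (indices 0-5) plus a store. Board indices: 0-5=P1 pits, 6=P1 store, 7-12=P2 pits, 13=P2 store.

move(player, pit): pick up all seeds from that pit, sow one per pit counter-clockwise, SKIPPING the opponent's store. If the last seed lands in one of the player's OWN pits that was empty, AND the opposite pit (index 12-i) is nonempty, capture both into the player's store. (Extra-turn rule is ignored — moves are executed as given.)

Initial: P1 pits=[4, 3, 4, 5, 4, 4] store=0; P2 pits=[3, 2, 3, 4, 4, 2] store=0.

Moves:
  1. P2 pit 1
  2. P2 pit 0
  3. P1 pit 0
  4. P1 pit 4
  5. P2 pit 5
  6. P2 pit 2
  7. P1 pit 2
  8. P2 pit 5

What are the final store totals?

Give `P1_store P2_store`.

Move 1: P2 pit1 -> P1=[4,3,4,5,4,4](0) P2=[3,0,4,5,4,2](0)
Move 2: P2 pit0 -> P1=[4,3,4,5,4,4](0) P2=[0,1,5,6,4,2](0)
Move 3: P1 pit0 -> P1=[0,4,5,6,5,4](0) P2=[0,1,5,6,4,2](0)
Move 4: P1 pit4 -> P1=[0,4,5,6,0,5](1) P2=[1,2,6,6,4,2](0)
Move 5: P2 pit5 -> P1=[1,4,5,6,0,5](1) P2=[1,2,6,6,4,0](1)
Move 6: P2 pit2 -> P1=[2,5,5,6,0,5](1) P2=[1,2,0,7,5,1](2)
Move 7: P1 pit2 -> P1=[2,5,0,7,1,6](2) P2=[2,2,0,7,5,1](2)
Move 8: P2 pit5 -> P1=[2,5,0,7,1,6](2) P2=[2,2,0,7,5,0](3)

Answer: 2 3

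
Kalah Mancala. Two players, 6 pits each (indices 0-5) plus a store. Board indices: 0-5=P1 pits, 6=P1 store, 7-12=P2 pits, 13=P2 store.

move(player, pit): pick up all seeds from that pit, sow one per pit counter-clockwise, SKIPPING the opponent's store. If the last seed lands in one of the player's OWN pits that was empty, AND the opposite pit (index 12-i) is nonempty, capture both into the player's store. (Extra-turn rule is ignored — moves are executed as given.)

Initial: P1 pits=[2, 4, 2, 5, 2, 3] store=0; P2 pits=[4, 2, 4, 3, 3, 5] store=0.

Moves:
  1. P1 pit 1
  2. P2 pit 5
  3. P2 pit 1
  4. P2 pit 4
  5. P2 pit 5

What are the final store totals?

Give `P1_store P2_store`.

Answer: 0 3

Derivation:
Move 1: P1 pit1 -> P1=[2,0,3,6,3,4](0) P2=[4,2,4,3,3,5](0)
Move 2: P2 pit5 -> P1=[3,1,4,7,3,4](0) P2=[4,2,4,3,3,0](1)
Move 3: P2 pit1 -> P1=[3,1,4,7,3,4](0) P2=[4,0,5,4,3,0](1)
Move 4: P2 pit4 -> P1=[4,1,4,7,3,4](0) P2=[4,0,5,4,0,1](2)
Move 5: P2 pit5 -> P1=[4,1,4,7,3,4](0) P2=[4,0,5,4,0,0](3)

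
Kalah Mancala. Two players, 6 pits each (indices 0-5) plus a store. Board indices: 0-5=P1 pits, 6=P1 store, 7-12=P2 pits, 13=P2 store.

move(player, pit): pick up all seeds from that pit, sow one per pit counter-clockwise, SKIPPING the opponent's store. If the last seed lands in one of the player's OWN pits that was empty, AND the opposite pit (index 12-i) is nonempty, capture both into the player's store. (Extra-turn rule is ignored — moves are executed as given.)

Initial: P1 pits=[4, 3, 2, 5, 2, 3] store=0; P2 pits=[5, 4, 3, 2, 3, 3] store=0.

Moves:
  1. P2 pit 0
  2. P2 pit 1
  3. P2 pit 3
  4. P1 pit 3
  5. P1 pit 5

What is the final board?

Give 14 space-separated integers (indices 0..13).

Move 1: P2 pit0 -> P1=[4,3,2,5,2,3](0) P2=[0,5,4,3,4,4](0)
Move 2: P2 pit1 -> P1=[4,3,2,5,2,3](0) P2=[0,0,5,4,5,5](1)
Move 3: P2 pit3 -> P1=[5,3,2,5,2,3](0) P2=[0,0,5,0,6,6](2)
Move 4: P1 pit3 -> P1=[5,3,2,0,3,4](1) P2=[1,1,5,0,6,6](2)
Move 5: P1 pit5 -> P1=[5,3,2,0,3,0](2) P2=[2,2,6,0,6,6](2)

Answer: 5 3 2 0 3 0 2 2 2 6 0 6 6 2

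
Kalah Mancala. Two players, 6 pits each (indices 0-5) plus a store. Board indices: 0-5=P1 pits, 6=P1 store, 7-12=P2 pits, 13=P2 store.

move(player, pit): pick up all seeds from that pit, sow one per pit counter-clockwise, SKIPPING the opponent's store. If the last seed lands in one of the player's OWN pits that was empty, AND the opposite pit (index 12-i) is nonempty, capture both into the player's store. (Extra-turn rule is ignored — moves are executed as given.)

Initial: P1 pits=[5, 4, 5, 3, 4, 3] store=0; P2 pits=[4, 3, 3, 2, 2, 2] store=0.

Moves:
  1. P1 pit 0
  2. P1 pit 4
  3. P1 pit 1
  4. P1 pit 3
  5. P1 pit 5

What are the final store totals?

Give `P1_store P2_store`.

Answer: 4 0

Derivation:
Move 1: P1 pit0 -> P1=[0,5,6,4,5,4](0) P2=[4,3,3,2,2,2](0)
Move 2: P1 pit4 -> P1=[0,5,6,4,0,5](1) P2=[5,4,4,2,2,2](0)
Move 3: P1 pit1 -> P1=[0,0,7,5,1,6](2) P2=[5,4,4,2,2,2](0)
Move 4: P1 pit3 -> P1=[0,0,7,0,2,7](3) P2=[6,5,4,2,2,2](0)
Move 5: P1 pit5 -> P1=[0,0,7,0,2,0](4) P2=[7,6,5,3,3,3](0)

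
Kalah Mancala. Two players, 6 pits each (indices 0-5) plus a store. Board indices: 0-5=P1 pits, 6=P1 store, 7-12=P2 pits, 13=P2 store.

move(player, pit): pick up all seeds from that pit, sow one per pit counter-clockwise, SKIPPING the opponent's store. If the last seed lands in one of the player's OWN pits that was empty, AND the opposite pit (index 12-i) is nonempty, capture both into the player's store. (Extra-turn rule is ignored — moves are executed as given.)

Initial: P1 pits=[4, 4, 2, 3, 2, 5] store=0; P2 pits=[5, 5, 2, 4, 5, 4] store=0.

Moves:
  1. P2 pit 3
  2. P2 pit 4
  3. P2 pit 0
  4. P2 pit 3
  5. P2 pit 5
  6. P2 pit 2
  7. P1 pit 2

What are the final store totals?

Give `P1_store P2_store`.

Move 1: P2 pit3 -> P1=[5,4,2,3,2,5](0) P2=[5,5,2,0,6,5](1)
Move 2: P2 pit4 -> P1=[6,5,3,4,2,5](0) P2=[5,5,2,0,0,6](2)
Move 3: P2 pit0 -> P1=[6,5,3,4,2,5](0) P2=[0,6,3,1,1,7](2)
Move 4: P2 pit3 -> P1=[6,5,3,4,2,5](0) P2=[0,6,3,0,2,7](2)
Move 5: P2 pit5 -> P1=[7,6,4,5,3,6](0) P2=[0,6,3,0,2,0](3)
Move 6: P2 pit2 -> P1=[0,6,4,5,3,6](0) P2=[0,6,0,1,3,0](11)
Move 7: P1 pit2 -> P1=[0,6,0,6,4,7](1) P2=[0,6,0,1,3,0](11)

Answer: 1 11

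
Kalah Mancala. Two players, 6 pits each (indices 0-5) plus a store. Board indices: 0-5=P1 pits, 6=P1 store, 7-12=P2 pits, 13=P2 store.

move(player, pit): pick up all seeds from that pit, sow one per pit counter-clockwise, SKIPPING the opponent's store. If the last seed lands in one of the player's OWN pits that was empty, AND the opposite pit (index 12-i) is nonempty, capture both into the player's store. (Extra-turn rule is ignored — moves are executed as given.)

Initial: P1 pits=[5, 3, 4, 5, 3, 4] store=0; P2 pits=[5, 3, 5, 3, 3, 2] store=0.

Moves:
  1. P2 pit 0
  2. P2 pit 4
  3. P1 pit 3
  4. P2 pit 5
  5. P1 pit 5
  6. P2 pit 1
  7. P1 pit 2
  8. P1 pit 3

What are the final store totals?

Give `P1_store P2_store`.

Answer: 3 3

Derivation:
Move 1: P2 pit0 -> P1=[5,3,4,5,3,4](0) P2=[0,4,6,4,4,3](0)
Move 2: P2 pit4 -> P1=[6,4,4,5,3,4](0) P2=[0,4,6,4,0,4](1)
Move 3: P1 pit3 -> P1=[6,4,4,0,4,5](1) P2=[1,5,6,4,0,4](1)
Move 4: P2 pit5 -> P1=[7,5,5,0,4,5](1) P2=[1,5,6,4,0,0](2)
Move 5: P1 pit5 -> P1=[7,5,5,0,4,0](2) P2=[2,6,7,5,0,0](2)
Move 6: P2 pit1 -> P1=[8,5,5,0,4,0](2) P2=[2,0,8,6,1,1](3)
Move 7: P1 pit2 -> P1=[8,5,0,1,5,1](3) P2=[3,0,8,6,1,1](3)
Move 8: P1 pit3 -> P1=[8,5,0,0,6,1](3) P2=[3,0,8,6,1,1](3)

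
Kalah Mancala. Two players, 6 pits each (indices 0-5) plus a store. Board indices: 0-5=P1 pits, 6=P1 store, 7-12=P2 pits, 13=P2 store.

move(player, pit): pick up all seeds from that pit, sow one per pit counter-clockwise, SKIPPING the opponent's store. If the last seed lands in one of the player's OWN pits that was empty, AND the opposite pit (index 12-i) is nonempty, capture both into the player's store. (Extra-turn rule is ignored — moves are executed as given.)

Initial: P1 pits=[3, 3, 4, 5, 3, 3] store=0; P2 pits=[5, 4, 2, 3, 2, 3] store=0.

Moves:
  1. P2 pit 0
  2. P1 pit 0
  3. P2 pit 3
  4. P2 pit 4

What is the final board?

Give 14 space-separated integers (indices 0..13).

Answer: 2 5 5 6 3 3 0 0 5 3 0 0 6 2

Derivation:
Move 1: P2 pit0 -> P1=[3,3,4,5,3,3](0) P2=[0,5,3,4,3,4](0)
Move 2: P1 pit0 -> P1=[0,4,5,6,3,3](0) P2=[0,5,3,4,3,4](0)
Move 3: P2 pit3 -> P1=[1,4,5,6,3,3](0) P2=[0,5,3,0,4,5](1)
Move 4: P2 pit4 -> P1=[2,5,5,6,3,3](0) P2=[0,5,3,0,0,6](2)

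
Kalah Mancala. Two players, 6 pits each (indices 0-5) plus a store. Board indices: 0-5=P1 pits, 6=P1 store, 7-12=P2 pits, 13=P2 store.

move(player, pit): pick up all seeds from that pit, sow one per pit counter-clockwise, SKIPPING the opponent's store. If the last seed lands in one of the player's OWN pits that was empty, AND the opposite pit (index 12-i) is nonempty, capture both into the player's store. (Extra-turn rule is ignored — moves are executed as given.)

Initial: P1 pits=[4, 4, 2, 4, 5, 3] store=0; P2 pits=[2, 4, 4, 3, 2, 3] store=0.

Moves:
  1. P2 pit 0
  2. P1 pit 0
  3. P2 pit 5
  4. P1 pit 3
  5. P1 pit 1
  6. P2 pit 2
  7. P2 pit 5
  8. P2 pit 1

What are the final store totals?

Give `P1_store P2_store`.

Answer: 2 4

Derivation:
Move 1: P2 pit0 -> P1=[4,4,2,4,5,3](0) P2=[0,5,5,3,2,3](0)
Move 2: P1 pit0 -> P1=[0,5,3,5,6,3](0) P2=[0,5,5,3,2,3](0)
Move 3: P2 pit5 -> P1=[1,6,3,5,6,3](0) P2=[0,5,5,3,2,0](1)
Move 4: P1 pit3 -> P1=[1,6,3,0,7,4](1) P2=[1,6,5,3,2,0](1)
Move 5: P1 pit1 -> P1=[1,0,4,1,8,5](2) P2=[2,6,5,3,2,0](1)
Move 6: P2 pit2 -> P1=[2,0,4,1,8,5](2) P2=[2,6,0,4,3,1](2)
Move 7: P2 pit5 -> P1=[2,0,4,1,8,5](2) P2=[2,6,0,4,3,0](3)
Move 8: P2 pit1 -> P1=[3,0,4,1,8,5](2) P2=[2,0,1,5,4,1](4)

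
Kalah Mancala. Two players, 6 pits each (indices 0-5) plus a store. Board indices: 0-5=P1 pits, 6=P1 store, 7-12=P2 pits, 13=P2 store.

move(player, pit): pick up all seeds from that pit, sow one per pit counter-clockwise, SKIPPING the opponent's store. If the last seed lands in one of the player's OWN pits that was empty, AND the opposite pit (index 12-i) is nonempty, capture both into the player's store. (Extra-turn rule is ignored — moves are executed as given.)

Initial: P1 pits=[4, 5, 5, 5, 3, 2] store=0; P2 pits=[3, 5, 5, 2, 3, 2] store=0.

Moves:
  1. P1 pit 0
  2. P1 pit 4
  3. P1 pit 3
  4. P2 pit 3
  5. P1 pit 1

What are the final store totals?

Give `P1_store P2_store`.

Move 1: P1 pit0 -> P1=[0,6,6,6,4,2](0) P2=[3,5,5,2,3,2](0)
Move 2: P1 pit4 -> P1=[0,6,6,6,0,3](1) P2=[4,6,5,2,3,2](0)
Move 3: P1 pit3 -> P1=[0,6,6,0,1,4](2) P2=[5,7,6,2,3,2](0)
Move 4: P2 pit3 -> P1=[0,6,6,0,1,4](2) P2=[5,7,6,0,4,3](0)
Move 5: P1 pit1 -> P1=[0,0,7,1,2,5](3) P2=[6,7,6,0,4,3](0)

Answer: 3 0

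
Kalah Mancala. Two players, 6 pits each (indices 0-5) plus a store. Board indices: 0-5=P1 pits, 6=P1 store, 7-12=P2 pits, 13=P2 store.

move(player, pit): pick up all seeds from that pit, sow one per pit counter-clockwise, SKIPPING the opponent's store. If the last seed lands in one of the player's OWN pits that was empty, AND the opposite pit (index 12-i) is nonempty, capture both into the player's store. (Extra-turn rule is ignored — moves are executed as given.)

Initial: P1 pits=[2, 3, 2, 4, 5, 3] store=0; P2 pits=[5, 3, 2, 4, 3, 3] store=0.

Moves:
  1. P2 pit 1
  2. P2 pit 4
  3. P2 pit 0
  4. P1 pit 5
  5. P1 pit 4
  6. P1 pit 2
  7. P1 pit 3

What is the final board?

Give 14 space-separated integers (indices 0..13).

Answer: 3 4 0 0 1 2 7 3 1 5 6 1 5 1

Derivation:
Move 1: P2 pit1 -> P1=[2,3,2,4,5,3](0) P2=[5,0,3,5,4,3](0)
Move 2: P2 pit4 -> P1=[3,4,2,4,5,3](0) P2=[5,0,3,5,0,4](1)
Move 3: P2 pit0 -> P1=[3,4,2,4,5,3](0) P2=[0,1,4,6,1,5](1)
Move 4: P1 pit5 -> P1=[3,4,2,4,5,0](1) P2=[1,2,4,6,1,5](1)
Move 5: P1 pit4 -> P1=[3,4,2,4,0,1](2) P2=[2,3,5,6,1,5](1)
Move 6: P1 pit2 -> P1=[3,4,0,5,0,1](6) P2=[2,0,5,6,1,5](1)
Move 7: P1 pit3 -> P1=[3,4,0,0,1,2](7) P2=[3,1,5,6,1,5](1)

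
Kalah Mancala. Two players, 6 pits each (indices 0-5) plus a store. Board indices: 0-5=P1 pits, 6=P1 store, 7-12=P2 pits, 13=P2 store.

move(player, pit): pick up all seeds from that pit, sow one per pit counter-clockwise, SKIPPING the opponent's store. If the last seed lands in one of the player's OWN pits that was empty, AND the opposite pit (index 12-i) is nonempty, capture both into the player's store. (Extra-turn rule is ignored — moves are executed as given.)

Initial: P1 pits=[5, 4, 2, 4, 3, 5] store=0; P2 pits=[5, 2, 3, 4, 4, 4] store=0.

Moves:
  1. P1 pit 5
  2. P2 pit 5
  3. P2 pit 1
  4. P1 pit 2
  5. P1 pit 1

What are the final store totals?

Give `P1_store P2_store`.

Answer: 9 1

Derivation:
Move 1: P1 pit5 -> P1=[5,4,2,4,3,0](1) P2=[6,3,4,5,4,4](0)
Move 2: P2 pit5 -> P1=[6,5,3,4,3,0](1) P2=[6,3,4,5,4,0](1)
Move 3: P2 pit1 -> P1=[6,5,3,4,3,0](1) P2=[6,0,5,6,5,0](1)
Move 4: P1 pit2 -> P1=[6,5,0,5,4,0](8) P2=[0,0,5,6,5,0](1)
Move 5: P1 pit1 -> P1=[6,0,1,6,5,1](9) P2=[0,0,5,6,5,0](1)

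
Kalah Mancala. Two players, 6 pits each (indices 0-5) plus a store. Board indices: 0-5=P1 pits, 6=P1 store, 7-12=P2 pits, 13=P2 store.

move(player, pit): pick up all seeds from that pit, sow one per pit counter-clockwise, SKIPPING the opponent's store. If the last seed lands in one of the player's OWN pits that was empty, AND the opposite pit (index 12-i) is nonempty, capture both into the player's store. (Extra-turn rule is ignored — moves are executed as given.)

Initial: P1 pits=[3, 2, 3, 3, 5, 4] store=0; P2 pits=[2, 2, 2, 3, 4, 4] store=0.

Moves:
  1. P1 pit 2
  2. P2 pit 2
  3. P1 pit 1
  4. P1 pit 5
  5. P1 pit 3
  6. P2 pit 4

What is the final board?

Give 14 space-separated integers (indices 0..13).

Answer: 4 1 2 0 7 1 2 4 4 1 5 0 5 1

Derivation:
Move 1: P1 pit2 -> P1=[3,2,0,4,6,5](0) P2=[2,2,2,3,4,4](0)
Move 2: P2 pit2 -> P1=[3,2,0,4,6,5](0) P2=[2,2,0,4,5,4](0)
Move 3: P1 pit1 -> P1=[3,0,1,5,6,5](0) P2=[2,2,0,4,5,4](0)
Move 4: P1 pit5 -> P1=[3,0,1,5,6,0](1) P2=[3,3,1,5,5,4](0)
Move 5: P1 pit3 -> P1=[3,0,1,0,7,1](2) P2=[4,4,1,5,5,4](0)
Move 6: P2 pit4 -> P1=[4,1,2,0,7,1](2) P2=[4,4,1,5,0,5](1)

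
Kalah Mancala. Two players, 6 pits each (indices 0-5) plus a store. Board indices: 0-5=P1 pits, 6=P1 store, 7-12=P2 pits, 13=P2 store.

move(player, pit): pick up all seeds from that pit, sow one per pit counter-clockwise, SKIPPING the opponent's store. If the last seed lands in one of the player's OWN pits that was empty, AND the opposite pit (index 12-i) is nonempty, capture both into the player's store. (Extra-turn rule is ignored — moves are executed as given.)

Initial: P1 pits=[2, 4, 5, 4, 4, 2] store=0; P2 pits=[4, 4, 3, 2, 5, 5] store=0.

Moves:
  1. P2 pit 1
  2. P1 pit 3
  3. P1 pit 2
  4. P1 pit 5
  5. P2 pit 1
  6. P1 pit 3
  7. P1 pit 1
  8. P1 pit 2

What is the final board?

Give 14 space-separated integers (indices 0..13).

Answer: 2 0 0 2 8 0 11 0 0 6 3 6 6 0

Derivation:
Move 1: P2 pit1 -> P1=[2,4,5,4,4,2](0) P2=[4,0,4,3,6,6](0)
Move 2: P1 pit3 -> P1=[2,4,5,0,5,3](1) P2=[5,0,4,3,6,6](0)
Move 3: P1 pit2 -> P1=[2,4,0,1,6,4](2) P2=[6,0,4,3,6,6](0)
Move 4: P1 pit5 -> P1=[2,4,0,1,6,0](3) P2=[7,1,5,3,6,6](0)
Move 5: P2 pit1 -> P1=[2,4,0,1,6,0](3) P2=[7,0,6,3,6,6](0)
Move 6: P1 pit3 -> P1=[2,4,0,0,7,0](3) P2=[7,0,6,3,6,6](0)
Move 7: P1 pit1 -> P1=[2,0,1,1,8,0](11) P2=[0,0,6,3,6,6](0)
Move 8: P1 pit2 -> P1=[2,0,0,2,8,0](11) P2=[0,0,6,3,6,6](0)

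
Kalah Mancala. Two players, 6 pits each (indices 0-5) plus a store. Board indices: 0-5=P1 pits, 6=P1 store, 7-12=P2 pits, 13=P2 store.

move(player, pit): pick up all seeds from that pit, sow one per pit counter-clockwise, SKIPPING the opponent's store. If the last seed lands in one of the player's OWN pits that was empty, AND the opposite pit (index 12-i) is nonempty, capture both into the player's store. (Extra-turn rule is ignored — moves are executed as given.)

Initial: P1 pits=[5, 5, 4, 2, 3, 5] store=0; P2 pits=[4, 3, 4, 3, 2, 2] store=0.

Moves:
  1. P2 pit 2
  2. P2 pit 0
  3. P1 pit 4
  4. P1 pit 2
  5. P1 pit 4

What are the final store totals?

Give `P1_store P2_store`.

Move 1: P2 pit2 -> P1=[5,5,4,2,3,5](0) P2=[4,3,0,4,3,3](1)
Move 2: P2 pit0 -> P1=[5,5,4,2,3,5](0) P2=[0,4,1,5,4,3](1)
Move 3: P1 pit4 -> P1=[5,5,4,2,0,6](1) P2=[1,4,1,5,4,3](1)
Move 4: P1 pit2 -> P1=[5,5,0,3,1,7](2) P2=[1,4,1,5,4,3](1)
Move 5: P1 pit4 -> P1=[5,5,0,3,0,8](2) P2=[1,4,1,5,4,3](1)

Answer: 2 1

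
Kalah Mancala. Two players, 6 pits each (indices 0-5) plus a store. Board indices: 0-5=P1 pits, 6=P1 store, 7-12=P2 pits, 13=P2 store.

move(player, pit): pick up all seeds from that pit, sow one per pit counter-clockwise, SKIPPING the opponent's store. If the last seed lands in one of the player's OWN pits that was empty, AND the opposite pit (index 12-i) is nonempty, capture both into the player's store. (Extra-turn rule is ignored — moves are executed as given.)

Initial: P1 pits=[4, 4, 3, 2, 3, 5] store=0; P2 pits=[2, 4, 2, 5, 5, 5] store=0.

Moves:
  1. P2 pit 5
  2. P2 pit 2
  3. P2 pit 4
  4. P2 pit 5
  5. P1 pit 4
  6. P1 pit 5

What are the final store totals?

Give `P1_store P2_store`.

Answer: 2 3

Derivation:
Move 1: P2 pit5 -> P1=[5,5,4,3,3,5](0) P2=[2,4,2,5,5,0](1)
Move 2: P2 pit2 -> P1=[5,5,4,3,3,5](0) P2=[2,4,0,6,6,0](1)
Move 3: P2 pit4 -> P1=[6,6,5,4,3,5](0) P2=[2,4,0,6,0,1](2)
Move 4: P2 pit5 -> P1=[6,6,5,4,3,5](0) P2=[2,4,0,6,0,0](3)
Move 5: P1 pit4 -> P1=[6,6,5,4,0,6](1) P2=[3,4,0,6,0,0](3)
Move 6: P1 pit5 -> P1=[6,6,5,4,0,0](2) P2=[4,5,1,7,1,0](3)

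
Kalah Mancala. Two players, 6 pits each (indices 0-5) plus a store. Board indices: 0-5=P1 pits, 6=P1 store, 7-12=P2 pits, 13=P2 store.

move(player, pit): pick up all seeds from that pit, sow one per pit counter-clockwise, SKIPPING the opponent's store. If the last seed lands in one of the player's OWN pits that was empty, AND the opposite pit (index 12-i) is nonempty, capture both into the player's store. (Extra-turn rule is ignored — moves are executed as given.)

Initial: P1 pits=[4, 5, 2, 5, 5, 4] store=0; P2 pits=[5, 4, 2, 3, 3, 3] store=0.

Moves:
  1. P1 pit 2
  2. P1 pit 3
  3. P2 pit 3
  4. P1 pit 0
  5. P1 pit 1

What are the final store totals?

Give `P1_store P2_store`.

Move 1: P1 pit2 -> P1=[4,5,0,6,6,4](0) P2=[5,4,2,3,3,3](0)
Move 2: P1 pit3 -> P1=[4,5,0,0,7,5](1) P2=[6,5,3,3,3,3](0)
Move 3: P2 pit3 -> P1=[4,5,0,0,7,5](1) P2=[6,5,3,0,4,4](1)
Move 4: P1 pit0 -> P1=[0,6,1,1,8,5](1) P2=[6,5,3,0,4,4](1)
Move 5: P1 pit1 -> P1=[0,0,2,2,9,6](2) P2=[7,5,3,0,4,4](1)

Answer: 2 1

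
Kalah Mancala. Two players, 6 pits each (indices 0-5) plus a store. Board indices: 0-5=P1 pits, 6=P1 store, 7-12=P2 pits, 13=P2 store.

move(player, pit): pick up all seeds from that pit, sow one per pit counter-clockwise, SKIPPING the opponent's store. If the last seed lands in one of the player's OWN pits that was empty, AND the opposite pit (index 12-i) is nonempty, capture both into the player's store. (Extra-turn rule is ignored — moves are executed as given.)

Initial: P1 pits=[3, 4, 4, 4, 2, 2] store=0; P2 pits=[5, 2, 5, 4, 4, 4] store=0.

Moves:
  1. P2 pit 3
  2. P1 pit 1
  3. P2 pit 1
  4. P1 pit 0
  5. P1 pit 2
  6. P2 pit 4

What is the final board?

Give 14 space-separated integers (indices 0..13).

Answer: 1 2 1 7 4 3 0 5 0 6 0 0 6 8

Derivation:
Move 1: P2 pit3 -> P1=[4,4,4,4,2,2](0) P2=[5,2,5,0,5,5](1)
Move 2: P1 pit1 -> P1=[4,0,5,5,3,3](0) P2=[5,2,5,0,5,5](1)
Move 3: P2 pit1 -> P1=[4,0,0,5,3,3](0) P2=[5,0,6,0,5,5](7)
Move 4: P1 pit0 -> P1=[0,1,1,6,4,3](0) P2=[5,0,6,0,5,5](7)
Move 5: P1 pit2 -> P1=[0,1,0,7,4,3](0) P2=[5,0,6,0,5,5](7)
Move 6: P2 pit4 -> P1=[1,2,1,7,4,3](0) P2=[5,0,6,0,0,6](8)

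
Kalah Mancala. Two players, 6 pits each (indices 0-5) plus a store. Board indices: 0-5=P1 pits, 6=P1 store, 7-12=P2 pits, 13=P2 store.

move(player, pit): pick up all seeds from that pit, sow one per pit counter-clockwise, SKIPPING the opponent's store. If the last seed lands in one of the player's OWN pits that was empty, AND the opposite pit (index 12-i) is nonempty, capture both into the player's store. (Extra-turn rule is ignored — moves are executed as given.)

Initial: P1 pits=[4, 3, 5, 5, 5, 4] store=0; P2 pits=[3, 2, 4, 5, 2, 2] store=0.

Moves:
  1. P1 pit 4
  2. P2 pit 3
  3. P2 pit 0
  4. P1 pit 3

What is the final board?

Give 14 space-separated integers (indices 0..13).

Answer: 5 4 5 0 1 6 2 1 5 6 1 4 3 1

Derivation:
Move 1: P1 pit4 -> P1=[4,3,5,5,0,5](1) P2=[4,3,5,5,2,2](0)
Move 2: P2 pit3 -> P1=[5,4,5,5,0,5](1) P2=[4,3,5,0,3,3](1)
Move 3: P2 pit0 -> P1=[5,4,5,5,0,5](1) P2=[0,4,6,1,4,3](1)
Move 4: P1 pit3 -> P1=[5,4,5,0,1,6](2) P2=[1,5,6,1,4,3](1)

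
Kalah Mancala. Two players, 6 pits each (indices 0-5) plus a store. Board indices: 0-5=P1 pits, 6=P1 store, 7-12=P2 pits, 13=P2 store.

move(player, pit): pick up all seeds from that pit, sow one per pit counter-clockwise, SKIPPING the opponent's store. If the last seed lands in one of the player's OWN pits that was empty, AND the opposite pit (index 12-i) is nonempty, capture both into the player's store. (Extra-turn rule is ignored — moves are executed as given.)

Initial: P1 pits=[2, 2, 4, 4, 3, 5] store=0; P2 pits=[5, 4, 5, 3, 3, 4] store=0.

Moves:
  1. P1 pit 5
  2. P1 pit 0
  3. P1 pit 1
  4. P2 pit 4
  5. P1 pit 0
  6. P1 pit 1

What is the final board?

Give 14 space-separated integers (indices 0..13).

Answer: 0 0 7 5 4 0 1 6 5 6 4 0 5 1

Derivation:
Move 1: P1 pit5 -> P1=[2,2,4,4,3,0](1) P2=[6,5,6,4,3,4](0)
Move 2: P1 pit0 -> P1=[0,3,5,4,3,0](1) P2=[6,5,6,4,3,4](0)
Move 3: P1 pit1 -> P1=[0,0,6,5,4,0](1) P2=[6,5,6,4,3,4](0)
Move 4: P2 pit4 -> P1=[1,0,6,5,4,0](1) P2=[6,5,6,4,0,5](1)
Move 5: P1 pit0 -> P1=[0,1,6,5,4,0](1) P2=[6,5,6,4,0,5](1)
Move 6: P1 pit1 -> P1=[0,0,7,5,4,0](1) P2=[6,5,6,4,0,5](1)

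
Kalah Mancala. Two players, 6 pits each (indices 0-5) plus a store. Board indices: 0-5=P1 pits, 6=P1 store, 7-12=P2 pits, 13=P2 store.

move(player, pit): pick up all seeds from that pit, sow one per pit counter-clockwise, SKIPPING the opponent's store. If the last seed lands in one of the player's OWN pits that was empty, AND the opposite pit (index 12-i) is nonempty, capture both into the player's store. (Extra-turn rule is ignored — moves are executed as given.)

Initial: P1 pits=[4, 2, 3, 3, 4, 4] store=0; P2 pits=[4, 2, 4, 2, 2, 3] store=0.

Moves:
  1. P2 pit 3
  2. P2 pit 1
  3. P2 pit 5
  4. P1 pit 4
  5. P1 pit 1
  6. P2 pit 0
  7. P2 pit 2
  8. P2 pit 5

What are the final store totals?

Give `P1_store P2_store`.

Move 1: P2 pit3 -> P1=[4,2,3,3,4,4](0) P2=[4,2,4,0,3,4](0)
Move 2: P2 pit1 -> P1=[4,2,0,3,4,4](0) P2=[4,0,5,0,3,4](4)
Move 3: P2 pit5 -> P1=[5,3,1,3,4,4](0) P2=[4,0,5,0,3,0](5)
Move 4: P1 pit4 -> P1=[5,3,1,3,0,5](1) P2=[5,1,5,0,3,0](5)
Move 5: P1 pit1 -> P1=[5,0,2,4,0,5](3) P2=[5,0,5,0,3,0](5)
Move 6: P2 pit0 -> P1=[0,0,2,4,0,5](3) P2=[0,1,6,1,4,0](11)
Move 7: P2 pit2 -> P1=[1,1,2,4,0,5](3) P2=[0,1,0,2,5,1](12)
Move 8: P2 pit5 -> P1=[1,1,2,4,0,5](3) P2=[0,1,0,2,5,0](13)

Answer: 3 13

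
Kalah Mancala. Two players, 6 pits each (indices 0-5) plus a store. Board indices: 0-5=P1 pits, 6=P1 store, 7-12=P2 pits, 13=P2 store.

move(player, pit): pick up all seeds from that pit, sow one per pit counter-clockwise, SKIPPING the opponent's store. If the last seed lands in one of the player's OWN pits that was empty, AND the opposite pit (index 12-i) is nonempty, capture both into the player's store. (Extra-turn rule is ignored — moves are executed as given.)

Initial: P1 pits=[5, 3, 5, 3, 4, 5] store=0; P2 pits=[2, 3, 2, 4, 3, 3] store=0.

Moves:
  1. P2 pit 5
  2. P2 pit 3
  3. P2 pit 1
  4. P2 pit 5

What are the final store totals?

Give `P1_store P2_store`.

Answer: 0 3

Derivation:
Move 1: P2 pit5 -> P1=[6,4,5,3,4,5](0) P2=[2,3,2,4,3,0](1)
Move 2: P2 pit3 -> P1=[7,4,5,3,4,5](0) P2=[2,3,2,0,4,1](2)
Move 3: P2 pit1 -> P1=[7,4,5,3,4,5](0) P2=[2,0,3,1,5,1](2)
Move 4: P2 pit5 -> P1=[7,4,5,3,4,5](0) P2=[2,0,3,1,5,0](3)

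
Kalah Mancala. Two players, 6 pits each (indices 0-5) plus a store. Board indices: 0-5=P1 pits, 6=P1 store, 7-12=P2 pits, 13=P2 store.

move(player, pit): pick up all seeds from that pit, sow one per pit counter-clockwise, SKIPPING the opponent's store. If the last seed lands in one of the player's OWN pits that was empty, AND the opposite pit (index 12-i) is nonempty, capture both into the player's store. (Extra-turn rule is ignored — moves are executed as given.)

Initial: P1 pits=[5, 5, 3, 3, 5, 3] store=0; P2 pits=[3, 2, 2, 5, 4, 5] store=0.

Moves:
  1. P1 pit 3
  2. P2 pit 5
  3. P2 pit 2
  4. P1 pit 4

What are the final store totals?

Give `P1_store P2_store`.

Answer: 2 1

Derivation:
Move 1: P1 pit3 -> P1=[5,5,3,0,6,4](1) P2=[3,2,2,5,4,5](0)
Move 2: P2 pit5 -> P1=[6,6,4,1,6,4](1) P2=[3,2,2,5,4,0](1)
Move 3: P2 pit2 -> P1=[6,6,4,1,6,4](1) P2=[3,2,0,6,5,0](1)
Move 4: P1 pit4 -> P1=[6,6,4,1,0,5](2) P2=[4,3,1,7,5,0](1)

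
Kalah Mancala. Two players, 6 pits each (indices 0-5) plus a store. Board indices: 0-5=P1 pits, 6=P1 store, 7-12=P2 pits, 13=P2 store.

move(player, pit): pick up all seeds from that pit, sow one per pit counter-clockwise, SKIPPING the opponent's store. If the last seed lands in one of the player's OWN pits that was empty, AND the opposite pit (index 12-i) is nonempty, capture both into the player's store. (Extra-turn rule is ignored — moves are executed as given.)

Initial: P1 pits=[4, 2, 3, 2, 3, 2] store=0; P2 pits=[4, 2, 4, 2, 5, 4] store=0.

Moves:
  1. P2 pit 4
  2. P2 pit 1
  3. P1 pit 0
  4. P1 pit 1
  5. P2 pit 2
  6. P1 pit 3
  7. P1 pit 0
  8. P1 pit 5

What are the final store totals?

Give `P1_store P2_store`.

Answer: 4 2

Derivation:
Move 1: P2 pit4 -> P1=[5,3,4,2,3,2](0) P2=[4,2,4,2,0,5](1)
Move 2: P2 pit1 -> P1=[5,3,4,2,3,2](0) P2=[4,0,5,3,0,5](1)
Move 3: P1 pit0 -> P1=[0,4,5,3,4,3](0) P2=[4,0,5,3,0,5](1)
Move 4: P1 pit1 -> P1=[0,0,6,4,5,4](0) P2=[4,0,5,3,0,5](1)
Move 5: P2 pit2 -> P1=[1,0,6,4,5,4](0) P2=[4,0,0,4,1,6](2)
Move 6: P1 pit3 -> P1=[1,0,6,0,6,5](1) P2=[5,0,0,4,1,6](2)
Move 7: P1 pit0 -> P1=[0,0,6,0,6,5](3) P2=[5,0,0,4,0,6](2)
Move 8: P1 pit5 -> P1=[0,0,6,0,6,0](4) P2=[6,1,1,5,0,6](2)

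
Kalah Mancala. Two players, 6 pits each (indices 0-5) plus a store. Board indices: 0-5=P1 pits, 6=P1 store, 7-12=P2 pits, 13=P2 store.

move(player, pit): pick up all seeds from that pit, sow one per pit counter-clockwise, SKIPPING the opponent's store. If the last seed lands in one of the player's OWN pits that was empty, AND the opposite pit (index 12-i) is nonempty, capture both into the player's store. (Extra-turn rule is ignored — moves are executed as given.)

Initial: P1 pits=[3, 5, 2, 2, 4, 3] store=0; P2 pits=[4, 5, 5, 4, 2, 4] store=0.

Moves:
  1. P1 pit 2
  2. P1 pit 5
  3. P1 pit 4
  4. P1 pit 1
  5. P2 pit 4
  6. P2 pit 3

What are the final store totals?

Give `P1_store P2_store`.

Move 1: P1 pit2 -> P1=[3,5,0,3,5,3](0) P2=[4,5,5,4,2,4](0)
Move 2: P1 pit5 -> P1=[3,5,0,3,5,0](1) P2=[5,6,5,4,2,4](0)
Move 3: P1 pit4 -> P1=[3,5,0,3,0,1](2) P2=[6,7,6,4,2,4](0)
Move 4: P1 pit1 -> P1=[3,0,1,4,1,2](3) P2=[6,7,6,4,2,4](0)
Move 5: P2 pit4 -> P1=[3,0,1,4,1,2](3) P2=[6,7,6,4,0,5](1)
Move 6: P2 pit3 -> P1=[4,0,1,4,1,2](3) P2=[6,7,6,0,1,6](2)

Answer: 3 2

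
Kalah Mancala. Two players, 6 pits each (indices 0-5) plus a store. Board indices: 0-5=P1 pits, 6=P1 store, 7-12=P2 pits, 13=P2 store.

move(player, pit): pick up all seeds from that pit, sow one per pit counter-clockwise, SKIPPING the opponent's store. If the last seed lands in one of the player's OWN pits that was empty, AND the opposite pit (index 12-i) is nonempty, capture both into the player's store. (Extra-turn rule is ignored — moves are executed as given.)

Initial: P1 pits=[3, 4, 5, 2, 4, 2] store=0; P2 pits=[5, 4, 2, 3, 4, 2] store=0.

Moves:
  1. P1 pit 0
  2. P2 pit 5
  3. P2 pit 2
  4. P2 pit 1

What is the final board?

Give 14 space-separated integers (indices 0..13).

Move 1: P1 pit0 -> P1=[0,5,6,3,4,2](0) P2=[5,4,2,3,4,2](0)
Move 2: P2 pit5 -> P1=[1,5,6,3,4,2](0) P2=[5,4,2,3,4,0](1)
Move 3: P2 pit2 -> P1=[1,5,6,3,4,2](0) P2=[5,4,0,4,5,0](1)
Move 4: P2 pit1 -> P1=[0,5,6,3,4,2](0) P2=[5,0,1,5,6,0](3)

Answer: 0 5 6 3 4 2 0 5 0 1 5 6 0 3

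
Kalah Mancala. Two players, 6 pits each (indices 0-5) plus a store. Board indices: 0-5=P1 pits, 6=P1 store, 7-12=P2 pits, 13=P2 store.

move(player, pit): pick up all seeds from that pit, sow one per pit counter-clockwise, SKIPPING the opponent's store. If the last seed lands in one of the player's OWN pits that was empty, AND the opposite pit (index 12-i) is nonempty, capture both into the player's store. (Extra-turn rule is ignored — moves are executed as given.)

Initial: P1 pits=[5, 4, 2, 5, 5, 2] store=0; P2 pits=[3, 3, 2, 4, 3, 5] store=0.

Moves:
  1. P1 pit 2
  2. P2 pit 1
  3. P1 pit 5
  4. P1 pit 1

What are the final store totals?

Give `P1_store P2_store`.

Answer: 6 0

Derivation:
Move 1: P1 pit2 -> P1=[5,4,0,6,6,2](0) P2=[3,3,2,4,3,5](0)
Move 2: P2 pit1 -> P1=[5,4,0,6,6,2](0) P2=[3,0,3,5,4,5](0)
Move 3: P1 pit5 -> P1=[5,4,0,6,6,0](1) P2=[4,0,3,5,4,5](0)
Move 4: P1 pit1 -> P1=[5,0,1,7,7,0](6) P2=[0,0,3,5,4,5](0)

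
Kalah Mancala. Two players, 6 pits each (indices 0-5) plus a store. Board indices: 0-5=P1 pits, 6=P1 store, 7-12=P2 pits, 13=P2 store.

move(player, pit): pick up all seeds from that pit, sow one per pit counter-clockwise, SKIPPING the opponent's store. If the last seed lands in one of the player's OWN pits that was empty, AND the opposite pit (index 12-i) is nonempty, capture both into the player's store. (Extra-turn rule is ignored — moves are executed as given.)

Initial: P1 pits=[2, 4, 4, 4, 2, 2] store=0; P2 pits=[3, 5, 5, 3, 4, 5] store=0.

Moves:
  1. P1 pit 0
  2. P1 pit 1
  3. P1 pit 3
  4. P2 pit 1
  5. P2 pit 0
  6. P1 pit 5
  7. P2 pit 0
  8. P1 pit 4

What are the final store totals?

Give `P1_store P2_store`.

Move 1: P1 pit0 -> P1=[0,5,5,4,2,2](0) P2=[3,5,5,3,4,5](0)
Move 2: P1 pit1 -> P1=[0,0,6,5,3,3](1) P2=[3,5,5,3,4,5](0)
Move 3: P1 pit3 -> P1=[0,0,6,0,4,4](2) P2=[4,6,5,3,4,5](0)
Move 4: P2 pit1 -> P1=[1,0,6,0,4,4](2) P2=[4,0,6,4,5,6](1)
Move 5: P2 pit0 -> P1=[1,0,6,0,4,4](2) P2=[0,1,7,5,6,6](1)
Move 6: P1 pit5 -> P1=[1,0,6,0,4,0](3) P2=[1,2,8,5,6,6](1)
Move 7: P2 pit0 -> P1=[1,0,6,0,4,0](3) P2=[0,3,8,5,6,6](1)
Move 8: P1 pit4 -> P1=[1,0,6,0,0,1](4) P2=[1,4,8,5,6,6](1)

Answer: 4 1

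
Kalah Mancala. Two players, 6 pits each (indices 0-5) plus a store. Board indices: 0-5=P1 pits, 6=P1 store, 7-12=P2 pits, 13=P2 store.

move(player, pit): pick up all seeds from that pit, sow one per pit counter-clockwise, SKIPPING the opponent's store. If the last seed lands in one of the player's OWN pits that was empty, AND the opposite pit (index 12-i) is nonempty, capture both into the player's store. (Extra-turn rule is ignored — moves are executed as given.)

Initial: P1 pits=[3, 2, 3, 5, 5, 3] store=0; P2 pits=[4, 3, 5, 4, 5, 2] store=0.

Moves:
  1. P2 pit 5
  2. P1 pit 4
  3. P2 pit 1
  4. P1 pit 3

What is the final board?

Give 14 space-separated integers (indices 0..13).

Answer: 0 2 3 0 1 5 2 6 1 7 5 6 0 6

Derivation:
Move 1: P2 pit5 -> P1=[4,2,3,5,5,3](0) P2=[4,3,5,4,5,0](1)
Move 2: P1 pit4 -> P1=[4,2,3,5,0,4](1) P2=[5,4,6,4,5,0](1)
Move 3: P2 pit1 -> P1=[0,2,3,5,0,4](1) P2=[5,0,7,5,6,0](6)
Move 4: P1 pit3 -> P1=[0,2,3,0,1,5](2) P2=[6,1,7,5,6,0](6)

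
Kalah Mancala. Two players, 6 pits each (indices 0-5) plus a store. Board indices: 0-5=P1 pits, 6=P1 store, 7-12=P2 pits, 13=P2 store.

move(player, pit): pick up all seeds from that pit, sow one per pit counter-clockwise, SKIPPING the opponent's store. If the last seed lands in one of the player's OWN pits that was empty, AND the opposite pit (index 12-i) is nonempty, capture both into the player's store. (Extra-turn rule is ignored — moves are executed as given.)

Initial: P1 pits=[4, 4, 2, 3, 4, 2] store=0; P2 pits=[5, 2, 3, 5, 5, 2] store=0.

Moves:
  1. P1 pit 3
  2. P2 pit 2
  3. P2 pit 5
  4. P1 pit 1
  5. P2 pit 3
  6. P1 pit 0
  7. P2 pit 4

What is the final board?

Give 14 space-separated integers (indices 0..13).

Move 1: P1 pit3 -> P1=[4,4,2,0,5,3](1) P2=[5,2,3,5,5,2](0)
Move 2: P2 pit2 -> P1=[4,4,2,0,5,3](1) P2=[5,2,0,6,6,3](0)
Move 3: P2 pit5 -> P1=[5,5,2,0,5,3](1) P2=[5,2,0,6,6,0](1)
Move 4: P1 pit1 -> P1=[5,0,3,1,6,4](2) P2=[5,2,0,6,6,0](1)
Move 5: P2 pit3 -> P1=[6,1,4,1,6,4](2) P2=[5,2,0,0,7,1](2)
Move 6: P1 pit0 -> P1=[0,2,5,2,7,5](3) P2=[5,2,0,0,7,1](2)
Move 7: P2 pit4 -> P1=[1,3,6,3,8,5](3) P2=[5,2,0,0,0,2](3)

Answer: 1 3 6 3 8 5 3 5 2 0 0 0 2 3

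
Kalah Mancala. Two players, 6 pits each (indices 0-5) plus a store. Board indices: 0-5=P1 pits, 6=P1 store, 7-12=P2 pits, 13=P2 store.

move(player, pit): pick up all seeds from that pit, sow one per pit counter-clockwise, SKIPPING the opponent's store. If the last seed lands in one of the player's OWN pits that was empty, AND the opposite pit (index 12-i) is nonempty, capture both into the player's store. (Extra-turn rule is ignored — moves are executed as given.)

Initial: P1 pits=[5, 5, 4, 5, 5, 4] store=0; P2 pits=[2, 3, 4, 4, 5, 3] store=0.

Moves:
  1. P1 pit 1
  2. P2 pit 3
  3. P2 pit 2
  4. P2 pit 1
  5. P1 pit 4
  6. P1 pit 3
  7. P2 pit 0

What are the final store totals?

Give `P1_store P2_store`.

Answer: 3 2

Derivation:
Move 1: P1 pit1 -> P1=[5,0,5,6,6,5](1) P2=[2,3,4,4,5,3](0)
Move 2: P2 pit3 -> P1=[6,0,5,6,6,5](1) P2=[2,3,4,0,6,4](1)
Move 3: P2 pit2 -> P1=[6,0,5,6,6,5](1) P2=[2,3,0,1,7,5](2)
Move 4: P2 pit1 -> P1=[6,0,5,6,6,5](1) P2=[2,0,1,2,8,5](2)
Move 5: P1 pit4 -> P1=[6,0,5,6,0,6](2) P2=[3,1,2,3,8,5](2)
Move 6: P1 pit3 -> P1=[6,0,5,0,1,7](3) P2=[4,2,3,3,8,5](2)
Move 7: P2 pit0 -> P1=[6,0,5,0,1,7](3) P2=[0,3,4,4,9,5](2)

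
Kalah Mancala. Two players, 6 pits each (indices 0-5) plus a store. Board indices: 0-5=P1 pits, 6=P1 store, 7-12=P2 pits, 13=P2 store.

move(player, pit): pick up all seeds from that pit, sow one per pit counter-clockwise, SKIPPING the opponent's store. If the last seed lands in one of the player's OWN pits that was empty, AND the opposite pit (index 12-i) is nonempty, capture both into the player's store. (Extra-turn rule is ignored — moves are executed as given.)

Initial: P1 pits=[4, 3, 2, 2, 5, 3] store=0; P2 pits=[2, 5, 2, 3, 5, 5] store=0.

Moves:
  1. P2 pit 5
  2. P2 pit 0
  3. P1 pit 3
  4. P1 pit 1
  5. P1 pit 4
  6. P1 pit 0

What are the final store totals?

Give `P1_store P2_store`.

Answer: 2 1

Derivation:
Move 1: P2 pit5 -> P1=[5,4,3,3,5,3](0) P2=[2,5,2,3,5,0](1)
Move 2: P2 pit0 -> P1=[5,4,3,3,5,3](0) P2=[0,6,3,3,5,0](1)
Move 3: P1 pit3 -> P1=[5,4,3,0,6,4](1) P2=[0,6,3,3,5,0](1)
Move 4: P1 pit1 -> P1=[5,0,4,1,7,5](1) P2=[0,6,3,3,5,0](1)
Move 5: P1 pit4 -> P1=[5,0,4,1,0,6](2) P2=[1,7,4,4,6,0](1)
Move 6: P1 pit0 -> P1=[0,1,5,2,1,7](2) P2=[1,7,4,4,6,0](1)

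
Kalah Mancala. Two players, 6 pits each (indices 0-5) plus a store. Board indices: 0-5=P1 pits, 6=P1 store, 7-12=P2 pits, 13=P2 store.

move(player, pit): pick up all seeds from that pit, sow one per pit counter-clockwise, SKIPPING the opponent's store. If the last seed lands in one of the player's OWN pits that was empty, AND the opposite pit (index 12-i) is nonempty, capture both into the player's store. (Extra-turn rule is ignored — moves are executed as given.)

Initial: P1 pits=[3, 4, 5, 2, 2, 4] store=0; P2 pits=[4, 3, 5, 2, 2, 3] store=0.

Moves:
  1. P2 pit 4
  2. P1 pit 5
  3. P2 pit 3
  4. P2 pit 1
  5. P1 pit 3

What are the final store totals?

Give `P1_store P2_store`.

Move 1: P2 pit4 -> P1=[3,4,5,2,2,4](0) P2=[4,3,5,2,0,4](1)
Move 2: P1 pit5 -> P1=[3,4,5,2,2,0](1) P2=[5,4,6,2,0,4](1)
Move 3: P2 pit3 -> P1=[3,4,5,2,2,0](1) P2=[5,4,6,0,1,5](1)
Move 4: P2 pit1 -> P1=[3,4,5,2,2,0](1) P2=[5,0,7,1,2,6](1)
Move 5: P1 pit3 -> P1=[3,4,5,0,3,0](7) P2=[0,0,7,1,2,6](1)

Answer: 7 1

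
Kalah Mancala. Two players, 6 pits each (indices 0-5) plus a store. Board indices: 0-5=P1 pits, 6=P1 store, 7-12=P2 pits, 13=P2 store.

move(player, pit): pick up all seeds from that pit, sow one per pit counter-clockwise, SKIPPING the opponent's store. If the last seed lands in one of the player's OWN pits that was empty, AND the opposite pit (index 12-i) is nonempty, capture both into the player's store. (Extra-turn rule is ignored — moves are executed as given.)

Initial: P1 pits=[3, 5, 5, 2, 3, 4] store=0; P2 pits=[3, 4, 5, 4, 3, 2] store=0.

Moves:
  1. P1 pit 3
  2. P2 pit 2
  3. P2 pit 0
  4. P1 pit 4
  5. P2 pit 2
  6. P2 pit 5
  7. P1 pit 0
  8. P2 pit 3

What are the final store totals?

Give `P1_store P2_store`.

Answer: 1 3

Derivation:
Move 1: P1 pit3 -> P1=[3,5,5,0,4,5](0) P2=[3,4,5,4,3,2](0)
Move 2: P2 pit2 -> P1=[4,5,5,0,4,5](0) P2=[3,4,0,5,4,3](1)
Move 3: P2 pit0 -> P1=[4,5,5,0,4,5](0) P2=[0,5,1,6,4,3](1)
Move 4: P1 pit4 -> P1=[4,5,5,0,0,6](1) P2=[1,6,1,6,4,3](1)
Move 5: P2 pit2 -> P1=[4,5,5,0,0,6](1) P2=[1,6,0,7,4,3](1)
Move 6: P2 pit5 -> P1=[5,6,5,0,0,6](1) P2=[1,6,0,7,4,0](2)
Move 7: P1 pit0 -> P1=[0,7,6,1,1,7](1) P2=[1,6,0,7,4,0](2)
Move 8: P2 pit3 -> P1=[1,8,7,2,1,7](1) P2=[1,6,0,0,5,1](3)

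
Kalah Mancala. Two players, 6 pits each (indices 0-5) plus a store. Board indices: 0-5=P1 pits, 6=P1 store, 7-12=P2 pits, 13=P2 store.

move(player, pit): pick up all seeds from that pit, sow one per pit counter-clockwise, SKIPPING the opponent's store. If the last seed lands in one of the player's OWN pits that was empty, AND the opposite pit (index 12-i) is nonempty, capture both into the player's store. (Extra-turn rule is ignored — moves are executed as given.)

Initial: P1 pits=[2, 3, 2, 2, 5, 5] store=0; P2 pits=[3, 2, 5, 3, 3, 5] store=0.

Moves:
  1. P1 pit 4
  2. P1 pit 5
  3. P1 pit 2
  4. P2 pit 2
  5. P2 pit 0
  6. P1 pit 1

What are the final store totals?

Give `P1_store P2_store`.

Answer: 7 1

Derivation:
Move 1: P1 pit4 -> P1=[2,3,2,2,0,6](1) P2=[4,3,6,3,3,5](0)
Move 2: P1 pit5 -> P1=[2,3,2,2,0,0](2) P2=[5,4,7,4,4,5](0)
Move 3: P1 pit2 -> P1=[2,3,0,3,0,0](7) P2=[5,0,7,4,4,5](0)
Move 4: P2 pit2 -> P1=[3,4,1,3,0,0](7) P2=[5,0,0,5,5,6](1)
Move 5: P2 pit0 -> P1=[3,4,1,3,0,0](7) P2=[0,1,1,6,6,7](1)
Move 6: P1 pit1 -> P1=[3,0,2,4,1,1](7) P2=[0,1,1,6,6,7](1)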